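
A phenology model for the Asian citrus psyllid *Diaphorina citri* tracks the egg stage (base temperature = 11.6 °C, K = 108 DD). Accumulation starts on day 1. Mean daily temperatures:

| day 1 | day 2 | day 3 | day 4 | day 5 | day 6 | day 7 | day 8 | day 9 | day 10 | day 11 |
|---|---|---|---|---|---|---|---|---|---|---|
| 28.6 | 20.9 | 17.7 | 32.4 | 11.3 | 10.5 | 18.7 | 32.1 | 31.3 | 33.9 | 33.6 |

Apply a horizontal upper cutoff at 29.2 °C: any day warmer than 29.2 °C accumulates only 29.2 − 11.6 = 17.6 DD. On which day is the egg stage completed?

Daily DD above 11.6 °C (capped at 17.6): 17.0, 9.3, 6.1, 17.6, 0.0, 0.0, 7.1, 17.6, 17.6, 17.6, 17.6.
Cumulative: 17.0, 26.3, 32.4, 50.0, 50.0, 50.0, 57.1, 74.7, 92.3, 109.9, 127.5.
The total first reaches 108 DD on day 10.

day 10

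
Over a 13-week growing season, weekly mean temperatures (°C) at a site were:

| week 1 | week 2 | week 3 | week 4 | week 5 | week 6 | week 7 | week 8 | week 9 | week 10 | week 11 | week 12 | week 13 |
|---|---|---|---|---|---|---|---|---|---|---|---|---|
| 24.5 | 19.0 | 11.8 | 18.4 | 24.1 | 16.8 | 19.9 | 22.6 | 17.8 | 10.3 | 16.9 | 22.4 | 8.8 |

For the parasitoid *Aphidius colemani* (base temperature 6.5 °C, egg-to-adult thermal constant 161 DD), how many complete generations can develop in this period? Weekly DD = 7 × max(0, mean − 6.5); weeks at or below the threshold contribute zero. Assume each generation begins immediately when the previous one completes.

Weekly DD (7 × max(0, T̄ − 6.5)): 126.0, 87.5, 37.1, 83.3, 123.2, 72.1, 93.8, 112.7, 79.1, 26.6, 72.8, 111.3, 16.1.
Season total = 1041.6 DD.
Complete generations = ⌊1041.6 / 161⌋ = 6.

6 generations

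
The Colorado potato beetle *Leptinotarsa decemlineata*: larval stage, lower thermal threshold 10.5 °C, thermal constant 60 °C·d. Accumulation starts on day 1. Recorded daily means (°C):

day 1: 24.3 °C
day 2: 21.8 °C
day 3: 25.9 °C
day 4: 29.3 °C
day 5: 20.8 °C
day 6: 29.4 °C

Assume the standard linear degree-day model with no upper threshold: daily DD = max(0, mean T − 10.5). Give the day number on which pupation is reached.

Daily DD above 10.5 °C: 13.8, 11.3, 15.4, 18.8, 10.3, 18.9.
Cumulative: 13.8, 25.1, 40.5, 59.3, 69.6, 88.5.
The total first reaches 60 DD on day 5.

day 5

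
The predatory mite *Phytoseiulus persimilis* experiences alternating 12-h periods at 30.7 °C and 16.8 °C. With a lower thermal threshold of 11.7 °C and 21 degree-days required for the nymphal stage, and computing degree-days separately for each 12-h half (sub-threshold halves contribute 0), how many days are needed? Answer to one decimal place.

1.7 days

Day half: max(0, 30.7 − 11.7) × 0.5 = 19.0 × 0.5 = 9.50 DD.
Night half: max(0, 16.8 − 11.7) × 0.5 = 5.1 × 0.5 = 2.55 DD.
Per 24 h: 12.05 DD/day.
Duration = 21 / 12.05 = 1.743 ≈ 1.7 days.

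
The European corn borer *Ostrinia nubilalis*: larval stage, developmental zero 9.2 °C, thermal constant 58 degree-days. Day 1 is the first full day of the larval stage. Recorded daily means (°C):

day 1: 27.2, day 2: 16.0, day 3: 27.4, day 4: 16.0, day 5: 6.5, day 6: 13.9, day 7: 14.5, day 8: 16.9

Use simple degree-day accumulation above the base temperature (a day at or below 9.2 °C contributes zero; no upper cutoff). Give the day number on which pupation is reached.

Daily DD above 9.2 °C: 18.0, 6.8, 18.2, 6.8, 0.0, 4.7, 5.3, 7.7.
Cumulative: 18.0, 24.8, 43.0, 49.8, 49.8, 54.5, 59.8, 67.5.
The total first reaches 58 DD on day 7.

day 7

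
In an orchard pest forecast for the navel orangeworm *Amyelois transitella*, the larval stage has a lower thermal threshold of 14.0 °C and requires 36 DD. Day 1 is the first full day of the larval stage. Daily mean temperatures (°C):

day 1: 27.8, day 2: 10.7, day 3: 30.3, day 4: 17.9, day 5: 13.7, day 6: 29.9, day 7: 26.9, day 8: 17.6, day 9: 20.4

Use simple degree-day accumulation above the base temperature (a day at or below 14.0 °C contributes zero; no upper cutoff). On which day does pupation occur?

day 6

Daily DD above 14.0 °C: 13.8, 0.0, 16.3, 3.9, 0.0, 15.9, 12.9, 3.6, 6.4.
Cumulative: 13.8, 13.8, 30.1, 34.0, 34.0, 49.9, 62.8, 66.4, 72.8.
The total first reaches 36 DD on day 6.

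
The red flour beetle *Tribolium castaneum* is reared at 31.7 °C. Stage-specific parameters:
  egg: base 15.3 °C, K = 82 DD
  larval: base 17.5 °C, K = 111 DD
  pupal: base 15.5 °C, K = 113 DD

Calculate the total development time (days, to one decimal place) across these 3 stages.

egg: 82 / (31.7 − 15.3) = 82 / 16.4 = 5.000 d.
larval: 111 / (31.7 − 17.5) = 111 / 14.2 = 7.817 d.
pupal: 113 / (31.7 − 15.5) = 113 / 16.2 = 6.975 d.
Sum = 19.792 ≈ 19.8 days.

19.8 days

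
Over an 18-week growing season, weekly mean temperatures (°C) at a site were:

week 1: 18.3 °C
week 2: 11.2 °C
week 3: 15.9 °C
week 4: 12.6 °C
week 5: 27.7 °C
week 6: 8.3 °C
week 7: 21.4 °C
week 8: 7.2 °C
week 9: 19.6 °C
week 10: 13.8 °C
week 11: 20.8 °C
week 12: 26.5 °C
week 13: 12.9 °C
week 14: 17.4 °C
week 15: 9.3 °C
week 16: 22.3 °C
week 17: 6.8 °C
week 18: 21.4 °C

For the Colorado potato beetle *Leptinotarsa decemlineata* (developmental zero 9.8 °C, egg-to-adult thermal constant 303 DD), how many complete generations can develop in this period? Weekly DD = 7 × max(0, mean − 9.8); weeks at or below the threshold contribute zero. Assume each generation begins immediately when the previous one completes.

Weekly DD (7 × max(0, T̄ − 9.8)): 59.5, 9.8, 42.7, 19.6, 125.3, 0.0, 81.2, 0.0, 68.6, 28.0, 77.0, 116.9, 21.7, 53.2, 0.0, 87.5, 0.0, 81.2.
Season total = 872.2 DD.
Complete generations = ⌊872.2 / 303⌋ = 2.

2 generations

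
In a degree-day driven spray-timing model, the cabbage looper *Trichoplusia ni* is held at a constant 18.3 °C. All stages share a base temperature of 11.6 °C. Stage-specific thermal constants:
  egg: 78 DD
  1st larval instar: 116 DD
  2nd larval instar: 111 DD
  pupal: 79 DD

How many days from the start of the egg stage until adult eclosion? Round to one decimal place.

57.3 days

Daily accumulation at 18.3 °C = 18.3 − 11.6 = 6.7 DD/day.
Total K = 78 + 116 + 111 + 79 = 384 DD.
Total duration = 384 / 6.7 = 57.313 ≈ 57.3 days.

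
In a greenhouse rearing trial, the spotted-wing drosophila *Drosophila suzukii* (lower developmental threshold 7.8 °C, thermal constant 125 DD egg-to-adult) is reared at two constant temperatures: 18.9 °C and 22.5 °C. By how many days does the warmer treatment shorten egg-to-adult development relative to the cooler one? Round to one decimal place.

2.8 days

At 18.9 °C: 125 / (18.9 − 7.8) = 125 / 11.1 = 11.261 d.
At 22.5 °C: 125 / (22.5 − 7.8) = 125 / 14.7 = 8.503 d.
Difference = |11.261 − 8.503| = 2.758 ≈ 2.8 days.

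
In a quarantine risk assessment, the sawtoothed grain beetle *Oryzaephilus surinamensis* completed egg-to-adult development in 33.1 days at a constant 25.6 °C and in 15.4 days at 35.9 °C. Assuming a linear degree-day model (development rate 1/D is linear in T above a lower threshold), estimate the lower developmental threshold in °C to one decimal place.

Under the model K = D·(T − T_b), so D₁·(T₁ − T_b) = D₂·(T₂ − T_b).
33.1·(25.6 − T_b) = 15.4·(35.9 − T_b)
T_b = (33.1·25.6 − 15.4·35.9) / (33.1 − 15.4) = 294.50 / 17.7 = 16.638 °C ≈ 16.6 °C.

16.6 °C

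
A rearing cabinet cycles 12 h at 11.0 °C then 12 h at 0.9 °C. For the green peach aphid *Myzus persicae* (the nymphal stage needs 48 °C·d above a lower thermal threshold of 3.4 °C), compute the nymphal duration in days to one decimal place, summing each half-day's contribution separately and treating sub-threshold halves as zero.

Day half: max(0, 11.0 − 3.4) × 0.5 = 7.6 × 0.5 = 3.80 DD.
Night half: max(0, 0.9 − 3.4) × 0.5 = 0.0 × 0.5 = 0.00 DD.
Per 24 h: 3.80 DD/day.
Duration = 48 / 3.80 = 12.632 ≈ 12.6 days.

12.6 days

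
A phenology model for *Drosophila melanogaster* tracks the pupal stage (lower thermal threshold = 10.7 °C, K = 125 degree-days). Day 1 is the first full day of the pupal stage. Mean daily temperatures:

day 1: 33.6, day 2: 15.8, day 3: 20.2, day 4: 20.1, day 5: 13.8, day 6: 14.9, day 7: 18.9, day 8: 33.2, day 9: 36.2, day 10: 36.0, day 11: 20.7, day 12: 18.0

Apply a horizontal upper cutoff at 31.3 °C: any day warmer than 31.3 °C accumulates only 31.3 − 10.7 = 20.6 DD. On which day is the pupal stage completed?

day 11

Daily DD above 10.7 °C (capped at 20.6): 20.6, 5.1, 9.5, 9.4, 3.1, 4.2, 8.2, 20.6, 20.6, 20.6, 10.0, 7.3.
Cumulative: 20.6, 25.7, 35.2, 44.6, 47.7, 51.9, 60.1, 80.7, 101.3, 121.9, 131.9, 139.2.
The total first reaches 125 DD on day 11.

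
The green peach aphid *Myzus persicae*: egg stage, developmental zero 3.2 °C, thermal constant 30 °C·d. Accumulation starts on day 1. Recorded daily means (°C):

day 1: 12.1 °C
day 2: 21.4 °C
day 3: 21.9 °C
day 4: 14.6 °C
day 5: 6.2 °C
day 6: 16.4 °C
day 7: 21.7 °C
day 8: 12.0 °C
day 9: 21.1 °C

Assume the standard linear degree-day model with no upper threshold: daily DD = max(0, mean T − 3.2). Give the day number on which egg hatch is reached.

Daily DD above 3.2 °C: 8.9, 18.2, 18.7, 11.4, 3.0, 13.2, 18.5, 8.8, 17.9.
Cumulative: 8.9, 27.1, 45.8, 57.2, 60.2, 73.4, 91.9, 100.7, 118.6.
The total first reaches 30 DD on day 3.

day 3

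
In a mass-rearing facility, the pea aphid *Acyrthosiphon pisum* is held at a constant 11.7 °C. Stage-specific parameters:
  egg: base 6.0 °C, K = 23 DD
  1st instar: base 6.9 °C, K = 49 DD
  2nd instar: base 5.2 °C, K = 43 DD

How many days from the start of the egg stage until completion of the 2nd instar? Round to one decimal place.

egg: 23 / (11.7 − 6.0) = 23 / 5.7 = 4.035 d.
1st instar: 49 / (11.7 − 6.9) = 49 / 4.8 = 10.208 d.
2nd instar: 43 / (11.7 − 5.2) = 43 / 6.5 = 6.615 d.
Sum = 20.859 ≈ 20.9 days.

20.9 days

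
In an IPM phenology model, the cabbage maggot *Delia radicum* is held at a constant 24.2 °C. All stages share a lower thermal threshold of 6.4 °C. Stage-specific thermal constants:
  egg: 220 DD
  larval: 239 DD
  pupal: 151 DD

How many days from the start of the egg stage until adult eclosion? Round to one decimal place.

34.3 days

Daily accumulation at 24.2 °C = 24.2 − 6.4 = 17.8 DD/day.
Total K = 220 + 239 + 151 = 610 DD.
Total duration = 610 / 17.8 = 34.270 ≈ 34.3 days.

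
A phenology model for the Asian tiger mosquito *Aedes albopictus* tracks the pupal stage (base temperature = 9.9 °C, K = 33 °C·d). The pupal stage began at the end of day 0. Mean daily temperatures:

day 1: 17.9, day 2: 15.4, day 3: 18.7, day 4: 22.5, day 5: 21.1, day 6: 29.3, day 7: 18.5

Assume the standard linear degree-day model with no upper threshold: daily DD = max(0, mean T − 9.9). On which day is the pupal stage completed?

Daily DD above 9.9 °C: 8.0, 5.5, 8.8, 12.6, 11.2, 19.4, 8.6.
Cumulative: 8.0, 13.5, 22.3, 34.9, 46.1, 65.5, 74.1.
The total first reaches 33 DD on day 4.

day 4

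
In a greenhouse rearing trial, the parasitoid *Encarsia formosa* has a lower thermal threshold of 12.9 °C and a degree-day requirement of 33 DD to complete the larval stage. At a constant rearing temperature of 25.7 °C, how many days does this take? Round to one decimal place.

2.6 days

Daily accumulation = 25.7 − 12.9 = 12.8 DD/day.
Duration = 33 / 12.8 = 2.578 ≈ 2.6 days.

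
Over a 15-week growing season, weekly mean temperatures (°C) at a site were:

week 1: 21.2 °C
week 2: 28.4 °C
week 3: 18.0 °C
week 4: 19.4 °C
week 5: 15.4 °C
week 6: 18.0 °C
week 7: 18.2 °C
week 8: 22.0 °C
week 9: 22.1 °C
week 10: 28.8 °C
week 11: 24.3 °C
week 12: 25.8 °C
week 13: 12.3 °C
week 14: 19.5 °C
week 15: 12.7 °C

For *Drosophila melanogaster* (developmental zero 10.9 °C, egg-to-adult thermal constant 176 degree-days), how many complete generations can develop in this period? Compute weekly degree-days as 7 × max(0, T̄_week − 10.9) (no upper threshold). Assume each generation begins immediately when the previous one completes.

Weekly DD (7 × max(0, T̄ − 10.9)): 72.1, 122.5, 49.7, 59.5, 31.5, 49.7, 51.1, 77.7, 78.4, 125.3, 93.8, 104.3, 9.8, 60.2, 12.6.
Season total = 998.2 DD.
Complete generations = ⌊998.2 / 176⌋ = 5.

5 generations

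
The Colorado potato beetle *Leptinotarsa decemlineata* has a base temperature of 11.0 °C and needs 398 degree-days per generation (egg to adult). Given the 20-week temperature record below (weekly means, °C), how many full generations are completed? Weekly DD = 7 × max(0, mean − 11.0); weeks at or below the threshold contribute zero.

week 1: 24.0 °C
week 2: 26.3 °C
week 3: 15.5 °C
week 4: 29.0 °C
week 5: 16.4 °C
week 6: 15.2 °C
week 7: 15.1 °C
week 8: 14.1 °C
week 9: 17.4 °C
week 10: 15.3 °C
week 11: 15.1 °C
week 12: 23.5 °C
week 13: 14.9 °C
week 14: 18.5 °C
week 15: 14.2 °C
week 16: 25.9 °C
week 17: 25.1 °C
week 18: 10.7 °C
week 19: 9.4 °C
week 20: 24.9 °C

Weekly DD (7 × max(0, T̄ − 11.0)): 91.0, 107.1, 31.5, 126.0, 37.8, 29.4, 28.7, 21.7, 44.8, 30.1, 28.7, 87.5, 27.3, 52.5, 22.4, 104.3, 98.7, 0.0, 0.0, 97.3.
Season total = 1066.8 DD.
Complete generations = ⌊1066.8 / 398⌋ = 2.

2 generations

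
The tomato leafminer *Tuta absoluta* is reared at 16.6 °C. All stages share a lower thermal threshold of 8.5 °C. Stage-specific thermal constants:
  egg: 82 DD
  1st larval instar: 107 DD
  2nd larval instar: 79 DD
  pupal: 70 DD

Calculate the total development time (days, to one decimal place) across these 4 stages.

Daily accumulation at 16.6 °C = 16.6 − 8.5 = 8.1 DD/day.
Total K = 82 + 107 + 79 + 70 = 338 DD.
Total duration = 338 / 8.1 = 41.728 ≈ 41.7 days.

41.7 days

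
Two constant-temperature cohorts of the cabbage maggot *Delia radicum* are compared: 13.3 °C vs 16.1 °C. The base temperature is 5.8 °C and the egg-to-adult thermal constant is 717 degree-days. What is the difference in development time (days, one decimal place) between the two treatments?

26.0 days

At 13.3 °C: 717 / (13.3 − 5.8) = 717 / 7.5 = 95.600 d.
At 16.1 °C: 717 / (16.1 − 5.8) = 717 / 10.3 = 69.612 d.
Difference = |95.600 − 69.612| = 25.988 ≈ 26.0 days.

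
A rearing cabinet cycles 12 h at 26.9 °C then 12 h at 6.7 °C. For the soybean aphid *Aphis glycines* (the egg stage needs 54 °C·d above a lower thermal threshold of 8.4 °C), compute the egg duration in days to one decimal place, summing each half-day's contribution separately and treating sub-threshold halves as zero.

5.8 days

Day half: max(0, 26.9 − 8.4) × 0.5 = 18.5 × 0.5 = 9.25 DD.
Night half: max(0, 6.7 − 8.4) × 0.5 = 0.0 × 0.5 = 0.00 DD.
Per 24 h: 9.25 DD/day.
Duration = 54 / 9.25 = 5.838 ≈ 5.8 days.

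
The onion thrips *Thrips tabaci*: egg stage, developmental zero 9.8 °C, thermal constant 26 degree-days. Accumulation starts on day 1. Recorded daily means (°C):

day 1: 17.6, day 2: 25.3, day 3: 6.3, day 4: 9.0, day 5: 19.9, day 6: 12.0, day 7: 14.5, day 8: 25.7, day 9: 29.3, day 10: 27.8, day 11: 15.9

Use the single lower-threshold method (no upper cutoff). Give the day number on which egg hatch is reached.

Daily DD above 9.8 °C: 7.8, 15.5, 0.0, 0.0, 10.1, 2.2, 4.7, 15.9, 19.5, 18.0, 6.1.
Cumulative: 7.8, 23.3, 23.3, 23.3, 33.4, 35.6, 40.3, 56.2, 75.7, 93.7, 99.8.
The total first reaches 26 DD on day 5.

day 5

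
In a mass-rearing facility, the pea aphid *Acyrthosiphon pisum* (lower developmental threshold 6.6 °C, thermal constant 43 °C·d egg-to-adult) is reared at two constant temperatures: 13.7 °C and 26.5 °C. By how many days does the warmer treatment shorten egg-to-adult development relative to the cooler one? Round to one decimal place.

3.9 days

At 13.7 °C: 43 / (13.7 − 6.6) = 43 / 7.1 = 6.056 d.
At 26.5 °C: 43 / (26.5 − 6.6) = 43 / 19.9 = 2.161 d.
Difference = |6.056 − 2.161| = 3.896 ≈ 3.9 days.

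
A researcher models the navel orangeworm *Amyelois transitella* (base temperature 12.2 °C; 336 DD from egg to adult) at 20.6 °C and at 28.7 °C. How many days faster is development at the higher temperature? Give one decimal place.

At 20.6 °C: 336 / (20.6 − 12.2) = 336 / 8.4 = 40.000 d.
At 28.7 °C: 336 / (28.7 − 12.2) = 336 / 16.5 = 20.364 d.
Difference = |40.000 − 20.364| = 19.636 ≈ 19.6 days.

19.6 days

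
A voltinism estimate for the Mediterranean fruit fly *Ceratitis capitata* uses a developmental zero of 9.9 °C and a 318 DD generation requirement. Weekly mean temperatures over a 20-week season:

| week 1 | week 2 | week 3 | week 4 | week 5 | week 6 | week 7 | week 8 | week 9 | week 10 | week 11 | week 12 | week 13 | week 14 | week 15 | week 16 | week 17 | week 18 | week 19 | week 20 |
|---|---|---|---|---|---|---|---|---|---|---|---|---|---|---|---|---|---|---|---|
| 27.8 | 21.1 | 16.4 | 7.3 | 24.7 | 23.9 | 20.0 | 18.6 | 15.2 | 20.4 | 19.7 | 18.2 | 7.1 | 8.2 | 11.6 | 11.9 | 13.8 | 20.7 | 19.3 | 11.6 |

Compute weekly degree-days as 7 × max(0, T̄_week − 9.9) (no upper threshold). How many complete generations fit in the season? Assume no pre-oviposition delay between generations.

Weekly DD (7 × max(0, T̄ − 9.9)): 125.3, 78.4, 45.5, 0.0, 103.6, 98.0, 70.7, 60.9, 37.1, 73.5, 68.6, 58.1, 0.0, 0.0, 11.9, 14.0, 27.3, 75.6, 65.8, 11.9.
Season total = 1026.2 DD.
Complete generations = ⌊1026.2 / 318⌋ = 3.

3 generations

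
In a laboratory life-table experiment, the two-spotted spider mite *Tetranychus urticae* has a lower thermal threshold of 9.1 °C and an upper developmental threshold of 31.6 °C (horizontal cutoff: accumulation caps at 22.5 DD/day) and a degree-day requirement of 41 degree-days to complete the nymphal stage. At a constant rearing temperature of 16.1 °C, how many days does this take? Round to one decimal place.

5.9 days

Daily accumulation = 16.1 − 9.1 = 7.0 DD/day.
Duration = 41 / 7.0 = 5.857 ≈ 5.9 days.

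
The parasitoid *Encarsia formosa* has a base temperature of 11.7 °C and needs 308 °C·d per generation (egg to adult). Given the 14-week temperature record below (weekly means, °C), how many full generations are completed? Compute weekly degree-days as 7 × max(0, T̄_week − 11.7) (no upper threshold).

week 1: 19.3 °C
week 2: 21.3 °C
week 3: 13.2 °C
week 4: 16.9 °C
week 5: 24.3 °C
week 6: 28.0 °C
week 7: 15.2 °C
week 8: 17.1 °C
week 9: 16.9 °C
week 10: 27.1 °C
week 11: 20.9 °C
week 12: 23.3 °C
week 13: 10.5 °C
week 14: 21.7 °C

2 generations

Weekly DD (7 × max(0, T̄ − 11.7)): 53.2, 67.2, 10.5, 36.4, 88.2, 114.1, 24.5, 37.8, 36.4, 107.8, 64.4, 81.2, 0.0, 70.0.
Season total = 791.7 DD.
Complete generations = ⌊791.7 / 308⌋ = 2.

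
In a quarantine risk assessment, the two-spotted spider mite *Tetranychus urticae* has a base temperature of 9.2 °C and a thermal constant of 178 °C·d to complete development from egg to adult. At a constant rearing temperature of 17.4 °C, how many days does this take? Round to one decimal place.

Daily accumulation = 17.4 − 9.2 = 8.2 DD/day.
Duration = 178 / 8.2 = 21.707 ≈ 21.7 days.

21.7 days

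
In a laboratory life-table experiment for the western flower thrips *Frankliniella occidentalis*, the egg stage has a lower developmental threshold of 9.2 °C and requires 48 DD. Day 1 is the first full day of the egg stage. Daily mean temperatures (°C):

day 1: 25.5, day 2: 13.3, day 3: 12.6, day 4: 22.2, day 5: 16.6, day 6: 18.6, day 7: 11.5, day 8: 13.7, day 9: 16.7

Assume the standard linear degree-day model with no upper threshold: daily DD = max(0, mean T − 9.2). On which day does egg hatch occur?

Daily DD above 9.2 °C: 16.3, 4.1, 3.4, 13.0, 7.4, 9.4, 2.3, 4.5, 7.5.
Cumulative: 16.3, 20.4, 23.8, 36.8, 44.2, 53.6, 55.9, 60.4, 67.9.
The total first reaches 48 DD on day 6.

day 6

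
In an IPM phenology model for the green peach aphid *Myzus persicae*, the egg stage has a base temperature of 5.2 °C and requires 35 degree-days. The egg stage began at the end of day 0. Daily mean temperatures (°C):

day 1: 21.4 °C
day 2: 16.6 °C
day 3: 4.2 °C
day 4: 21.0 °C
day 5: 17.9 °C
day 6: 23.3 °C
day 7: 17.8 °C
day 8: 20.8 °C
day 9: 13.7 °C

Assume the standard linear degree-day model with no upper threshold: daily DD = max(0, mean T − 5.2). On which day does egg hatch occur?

Daily DD above 5.2 °C: 16.2, 11.4, 0.0, 15.8, 12.7, 18.1, 12.6, 15.6, 8.5.
Cumulative: 16.2, 27.6, 27.6, 43.4, 56.1, 74.2, 86.8, 102.4, 110.9.
The total first reaches 35 DD on day 4.

day 4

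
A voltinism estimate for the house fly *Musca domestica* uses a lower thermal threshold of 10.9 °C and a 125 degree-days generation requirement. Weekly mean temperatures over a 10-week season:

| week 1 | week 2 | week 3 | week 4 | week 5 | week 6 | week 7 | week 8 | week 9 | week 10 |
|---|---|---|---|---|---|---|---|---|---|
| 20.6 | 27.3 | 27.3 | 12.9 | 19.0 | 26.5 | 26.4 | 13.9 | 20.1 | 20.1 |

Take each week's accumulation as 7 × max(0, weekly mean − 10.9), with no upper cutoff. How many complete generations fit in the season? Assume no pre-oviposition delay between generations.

Weekly DD (7 × max(0, T̄ − 10.9)): 67.9, 114.8, 114.8, 14.0, 56.7, 109.2, 108.5, 21.0, 64.4, 64.4.
Season total = 735.7 DD.
Complete generations = ⌊735.7 / 125⌋ = 5.

5 generations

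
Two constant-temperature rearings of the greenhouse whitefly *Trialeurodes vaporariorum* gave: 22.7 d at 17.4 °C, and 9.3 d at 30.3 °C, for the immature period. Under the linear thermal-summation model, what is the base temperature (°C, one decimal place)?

8.4 °C

Equal thermal constants: D₁(T₁ − T_b) = D₂(T₂ − T_b).
22.7·(17.4 − T_b) = 9.3·(30.3 − T_b)
T_b = (22.7·17.4 − 9.3·30.3) / (22.7 − 9.3) = 113.19 / 13.4 = 8.447 °C ≈ 8.4 °C.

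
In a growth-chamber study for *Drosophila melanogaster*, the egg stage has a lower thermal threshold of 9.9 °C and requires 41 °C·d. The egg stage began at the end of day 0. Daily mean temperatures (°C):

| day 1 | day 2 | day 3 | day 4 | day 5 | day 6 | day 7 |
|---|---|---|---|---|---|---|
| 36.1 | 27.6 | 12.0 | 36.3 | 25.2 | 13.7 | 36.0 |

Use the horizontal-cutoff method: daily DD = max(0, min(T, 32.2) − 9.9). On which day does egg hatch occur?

Daily DD above 9.9 °C (capped at 22.3): 22.3, 17.7, 2.1, 22.3, 15.3, 3.8, 22.3.
Cumulative: 22.3, 40.0, 42.1, 64.4, 79.7, 83.5, 105.8.
The total first reaches 41 DD on day 3.

day 3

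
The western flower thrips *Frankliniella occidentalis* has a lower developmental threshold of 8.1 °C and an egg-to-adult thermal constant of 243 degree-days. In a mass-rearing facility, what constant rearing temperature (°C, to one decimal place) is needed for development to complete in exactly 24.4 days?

18.1 °C

Required daily accumulation = 243 / 24.4 = 9.959 DD/day.
T = T_base + 9.959 = 8.1 + 9.959 = 18.059 ≈ 18.1 °C.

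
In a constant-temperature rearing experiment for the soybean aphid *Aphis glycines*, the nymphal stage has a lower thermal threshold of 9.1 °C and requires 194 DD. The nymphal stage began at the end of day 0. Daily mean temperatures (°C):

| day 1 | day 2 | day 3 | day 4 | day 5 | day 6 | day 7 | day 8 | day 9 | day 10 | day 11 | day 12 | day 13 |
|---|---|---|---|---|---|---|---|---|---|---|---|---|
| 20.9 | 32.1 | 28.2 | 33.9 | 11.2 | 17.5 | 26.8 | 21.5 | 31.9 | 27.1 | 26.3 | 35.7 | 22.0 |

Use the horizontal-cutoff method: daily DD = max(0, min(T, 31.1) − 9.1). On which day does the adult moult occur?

day 12

Daily DD above 9.1 °C (capped at 22.0): 11.8, 22.0, 19.1, 22.0, 2.1, 8.4, 17.7, 12.4, 22.0, 18.0, 17.2, 22.0, 12.9.
Cumulative: 11.8, 33.8, 52.9, 74.9, 77.0, 85.4, 103.1, 115.5, 137.5, 155.5, 172.7, 194.7, 207.6.
The total first reaches 194 DD on day 12.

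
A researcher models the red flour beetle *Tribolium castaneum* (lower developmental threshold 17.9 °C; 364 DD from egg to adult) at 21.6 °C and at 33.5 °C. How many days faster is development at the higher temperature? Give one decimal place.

At 21.6 °C: 364 / (21.6 − 17.9) = 364 / 3.7 = 98.378 d.
At 33.5 °C: 364 / (33.5 − 17.9) = 364 / 15.6 = 23.333 d.
Difference = |98.378 − 23.333| = 75.045 ≈ 75.0 days.

75.0 days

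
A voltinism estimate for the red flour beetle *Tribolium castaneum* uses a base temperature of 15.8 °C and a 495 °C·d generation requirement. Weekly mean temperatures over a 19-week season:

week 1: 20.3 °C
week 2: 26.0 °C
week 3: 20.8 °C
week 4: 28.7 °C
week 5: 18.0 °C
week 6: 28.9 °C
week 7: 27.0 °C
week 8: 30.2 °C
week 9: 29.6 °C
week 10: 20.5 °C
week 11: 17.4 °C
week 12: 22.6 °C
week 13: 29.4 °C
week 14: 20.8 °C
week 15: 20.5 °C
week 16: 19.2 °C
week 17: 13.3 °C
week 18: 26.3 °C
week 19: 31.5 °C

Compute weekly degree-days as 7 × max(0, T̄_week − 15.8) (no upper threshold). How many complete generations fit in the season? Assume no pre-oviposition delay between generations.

Weekly DD (7 × max(0, T̄ − 15.8)): 31.5, 71.4, 35.0, 90.3, 15.4, 91.7, 78.4, 100.8, 96.6, 32.9, 11.2, 47.6, 95.2, 35.0, 32.9, 23.8, 0.0, 73.5, 109.9.
Season total = 1073.1 DD.
Complete generations = ⌊1073.1 / 495⌋ = 2.

2 generations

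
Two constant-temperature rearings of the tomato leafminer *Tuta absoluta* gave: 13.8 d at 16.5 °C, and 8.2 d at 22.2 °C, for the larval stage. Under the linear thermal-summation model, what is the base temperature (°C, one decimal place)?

8.2 °C

Under the model K = D·(T − T_b), so D₁·(T₁ − T_b) = D₂·(T₂ − T_b).
13.8·(16.5 − T_b) = 8.2·(22.2 − T_b)
T_b = (13.8·16.5 − 8.2·22.2) / (13.8 − 8.2) = 45.66 / 5.6 = 8.154 °C ≈ 8.2 °C.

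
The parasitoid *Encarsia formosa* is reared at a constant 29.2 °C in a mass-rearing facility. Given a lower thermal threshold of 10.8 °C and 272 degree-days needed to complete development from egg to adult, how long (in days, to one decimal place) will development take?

Daily accumulation = 29.2 − 10.8 = 18.4 DD/day.
Duration = 272 / 18.4 = 14.783 ≈ 14.8 days.

14.8 days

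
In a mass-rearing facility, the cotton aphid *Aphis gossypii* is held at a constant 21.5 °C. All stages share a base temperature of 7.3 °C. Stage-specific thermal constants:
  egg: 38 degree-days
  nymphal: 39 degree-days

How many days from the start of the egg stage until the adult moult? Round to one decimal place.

Daily accumulation at 21.5 °C = 21.5 − 7.3 = 14.2 DD/day.
Total K = 38 + 39 = 77 DD.
Total duration = 77 / 14.2 = 5.423 ≈ 5.4 days.

5.4 days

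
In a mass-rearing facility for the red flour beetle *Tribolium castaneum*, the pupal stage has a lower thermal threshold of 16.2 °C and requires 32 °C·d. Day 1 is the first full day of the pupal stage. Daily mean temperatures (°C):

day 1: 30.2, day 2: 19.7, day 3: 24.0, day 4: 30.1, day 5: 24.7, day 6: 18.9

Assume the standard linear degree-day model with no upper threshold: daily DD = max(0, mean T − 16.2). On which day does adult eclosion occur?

day 4

Daily DD above 16.2 °C: 14.0, 3.5, 7.8, 13.9, 8.5, 2.7.
Cumulative: 14.0, 17.5, 25.3, 39.2, 47.7, 50.4.
The total first reaches 32 DD on day 4.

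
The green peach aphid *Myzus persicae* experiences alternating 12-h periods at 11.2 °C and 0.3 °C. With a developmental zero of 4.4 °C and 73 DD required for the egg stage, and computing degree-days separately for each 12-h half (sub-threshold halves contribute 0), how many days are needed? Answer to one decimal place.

Day half: max(0, 11.2 − 4.4) × 0.5 = 6.8 × 0.5 = 3.40 DD.
Night half: max(0, 0.3 − 4.4) × 0.5 = 0.0 × 0.5 = 0.00 DD.
Per 24 h: 3.40 DD/day.
Duration = 73 / 3.40 = 21.471 ≈ 21.5 days.

21.5 days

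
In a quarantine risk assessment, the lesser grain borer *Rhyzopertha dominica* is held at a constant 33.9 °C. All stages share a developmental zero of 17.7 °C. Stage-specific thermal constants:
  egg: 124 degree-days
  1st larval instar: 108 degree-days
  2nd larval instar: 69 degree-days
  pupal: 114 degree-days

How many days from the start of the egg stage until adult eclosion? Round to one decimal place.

25.6 days

Daily accumulation at 33.9 °C = 33.9 − 17.7 = 16.2 DD/day.
Total K = 124 + 108 + 69 + 114 = 415 DD.
Total duration = 415 / 16.2 = 25.617 ≈ 25.6 days.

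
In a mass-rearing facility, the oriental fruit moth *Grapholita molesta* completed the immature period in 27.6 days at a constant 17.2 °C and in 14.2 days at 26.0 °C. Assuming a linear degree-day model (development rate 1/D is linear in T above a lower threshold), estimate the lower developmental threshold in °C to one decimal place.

7.9 °C

Under the model K = D·(T − T_b), so D₁·(T₁ − T_b) = D₂·(T₂ − T_b).
27.6·(17.2 − T_b) = 14.2·(26.0 − T_b)
T_b = (27.6·17.2 − 14.2·26.0) / (27.6 − 14.2) = 105.52 / 13.4 = 7.875 °C ≈ 7.9 °C.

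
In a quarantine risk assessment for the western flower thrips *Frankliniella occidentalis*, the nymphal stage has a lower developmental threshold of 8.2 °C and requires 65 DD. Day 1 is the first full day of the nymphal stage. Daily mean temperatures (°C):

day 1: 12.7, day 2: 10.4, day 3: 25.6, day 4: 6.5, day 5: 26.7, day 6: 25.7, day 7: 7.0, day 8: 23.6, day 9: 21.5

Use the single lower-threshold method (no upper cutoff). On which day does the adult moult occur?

day 8

Daily DD above 8.2 °C: 4.5, 2.2, 17.4, 0.0, 18.5, 17.5, 0.0, 15.4, 13.3.
Cumulative: 4.5, 6.7, 24.1, 24.1, 42.6, 60.1, 60.1, 75.5, 88.8.
The total first reaches 65 DD on day 8.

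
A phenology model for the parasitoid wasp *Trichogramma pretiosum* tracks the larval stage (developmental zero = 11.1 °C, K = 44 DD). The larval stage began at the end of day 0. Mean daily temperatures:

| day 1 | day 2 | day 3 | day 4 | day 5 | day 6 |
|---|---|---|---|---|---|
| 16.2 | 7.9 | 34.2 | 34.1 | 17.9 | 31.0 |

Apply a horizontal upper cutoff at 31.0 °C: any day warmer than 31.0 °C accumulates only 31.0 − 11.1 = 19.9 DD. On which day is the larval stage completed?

Daily DD above 11.1 °C (capped at 19.9): 5.1, 0.0, 19.9, 19.9, 6.8, 19.9.
Cumulative: 5.1, 5.1, 25.0, 44.9, 51.7, 71.6.
The total first reaches 44 DD on day 4.

day 4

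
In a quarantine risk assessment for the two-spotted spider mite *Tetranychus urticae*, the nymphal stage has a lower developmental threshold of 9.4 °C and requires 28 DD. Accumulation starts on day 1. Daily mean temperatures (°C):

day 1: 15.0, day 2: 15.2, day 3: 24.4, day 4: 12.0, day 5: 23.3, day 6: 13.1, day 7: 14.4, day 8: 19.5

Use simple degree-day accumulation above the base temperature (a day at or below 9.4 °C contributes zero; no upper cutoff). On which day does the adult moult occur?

day 4

Daily DD above 9.4 °C: 5.6, 5.8, 15.0, 2.6, 13.9, 3.7, 5.0, 10.1.
Cumulative: 5.6, 11.4, 26.4, 29.0, 42.9, 46.6, 51.6, 61.7.
The total first reaches 28 DD on day 4.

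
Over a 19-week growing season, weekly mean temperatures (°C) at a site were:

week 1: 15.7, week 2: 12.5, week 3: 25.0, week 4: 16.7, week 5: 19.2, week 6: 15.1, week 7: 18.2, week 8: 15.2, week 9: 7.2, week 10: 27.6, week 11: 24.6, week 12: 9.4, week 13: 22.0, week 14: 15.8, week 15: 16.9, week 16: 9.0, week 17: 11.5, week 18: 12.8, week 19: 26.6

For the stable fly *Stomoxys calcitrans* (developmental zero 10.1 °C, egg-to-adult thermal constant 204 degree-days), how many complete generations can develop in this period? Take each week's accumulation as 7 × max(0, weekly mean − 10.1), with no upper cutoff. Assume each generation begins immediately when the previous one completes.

Weekly DD (7 × max(0, T̄ − 10.1)): 39.2, 16.8, 104.3, 46.2, 63.7, 35.0, 56.7, 35.7, 0.0, 122.5, 101.5, 0.0, 83.3, 39.9, 47.6, 0.0, 9.8, 18.9, 115.5.
Season total = 936.6 DD.
Complete generations = ⌊936.6 / 204⌋ = 4.

4 generations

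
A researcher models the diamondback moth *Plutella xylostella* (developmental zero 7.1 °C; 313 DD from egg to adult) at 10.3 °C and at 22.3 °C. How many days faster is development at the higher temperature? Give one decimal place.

77.2 days

At 10.3 °C: 313 / (10.3 − 7.1) = 313 / 3.2 = 97.812 d.
At 22.3 °C: 313 / (22.3 − 7.1) = 313 / 15.2 = 20.592 d.
Difference = |97.812 − 20.592| = 77.220 ≈ 77.2 days.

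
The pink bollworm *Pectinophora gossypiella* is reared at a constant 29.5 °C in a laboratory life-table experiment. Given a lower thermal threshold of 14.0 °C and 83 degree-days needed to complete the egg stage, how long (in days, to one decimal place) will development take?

5.4 days

Daily accumulation = 29.5 − 14.0 = 15.5 DD/day.
Duration = 83 / 15.5 = 5.355 ≈ 5.4 days.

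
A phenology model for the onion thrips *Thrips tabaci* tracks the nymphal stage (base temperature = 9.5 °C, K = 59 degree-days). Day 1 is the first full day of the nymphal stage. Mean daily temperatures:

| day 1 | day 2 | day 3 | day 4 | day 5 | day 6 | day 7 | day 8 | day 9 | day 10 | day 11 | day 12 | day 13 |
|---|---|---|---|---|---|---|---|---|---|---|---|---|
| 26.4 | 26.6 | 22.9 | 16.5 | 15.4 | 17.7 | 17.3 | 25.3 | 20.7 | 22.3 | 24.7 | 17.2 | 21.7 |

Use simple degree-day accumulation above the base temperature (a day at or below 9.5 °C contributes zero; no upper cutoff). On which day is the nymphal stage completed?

Daily DD above 9.5 °C: 16.9, 17.1, 13.4, 7.0, 5.9, 8.2, 7.8, 15.8, 11.2, 12.8, 15.2, 7.7, 12.2.
Cumulative: 16.9, 34.0, 47.4, 54.4, 60.3, 68.5, 76.3, 92.1, 103.3, 116.1, 131.3, 139.0, 151.2.
The total first reaches 59 DD on day 5.

day 5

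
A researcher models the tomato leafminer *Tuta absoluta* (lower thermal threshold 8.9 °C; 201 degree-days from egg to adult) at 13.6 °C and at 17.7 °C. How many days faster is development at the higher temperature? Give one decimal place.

At 13.6 °C: 201 / (13.6 − 8.9) = 201 / 4.7 = 42.766 d.
At 17.7 °C: 201 / (17.7 − 8.9) = 201 / 8.8 = 22.841 d.
Difference = |42.766 − 22.841| = 19.925 ≈ 19.9 days.

19.9 days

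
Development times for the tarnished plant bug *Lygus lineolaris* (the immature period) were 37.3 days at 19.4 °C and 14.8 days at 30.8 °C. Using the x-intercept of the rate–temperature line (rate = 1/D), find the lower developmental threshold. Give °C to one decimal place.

Under the model K = D·(T − T_b), so D₁·(T₁ − T_b) = D₂·(T₂ − T_b).
37.3·(19.4 − T_b) = 14.8·(30.8 − T_b)
T_b = (37.3·19.4 − 14.8·30.8) / (37.3 − 14.8) = 267.78 / 22.5 = 11.901 °C ≈ 11.9 °C.

11.9 °C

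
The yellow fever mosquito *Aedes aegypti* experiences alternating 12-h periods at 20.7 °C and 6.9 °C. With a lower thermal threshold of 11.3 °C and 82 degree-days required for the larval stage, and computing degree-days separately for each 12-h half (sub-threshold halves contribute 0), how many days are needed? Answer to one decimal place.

Day half: max(0, 20.7 − 11.3) × 0.5 = 9.4 × 0.5 = 4.70 DD.
Night half: max(0, 6.9 − 11.3) × 0.5 = 0.0 × 0.5 = 0.00 DD.
Per 24 h: 4.70 DD/day.
Duration = 82 / 4.70 = 17.447 ≈ 17.4 days.

17.4 days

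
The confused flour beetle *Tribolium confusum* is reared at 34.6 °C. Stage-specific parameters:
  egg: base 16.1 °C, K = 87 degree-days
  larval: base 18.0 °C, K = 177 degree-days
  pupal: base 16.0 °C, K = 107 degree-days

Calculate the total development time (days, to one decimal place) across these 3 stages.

21.1 days

egg: 87 / (34.6 − 16.1) = 87 / 18.5 = 4.703 d.
larval: 177 / (34.6 − 18.0) = 177 / 16.6 = 10.663 d.
pupal: 107 / (34.6 − 16.0) = 107 / 18.6 = 5.753 d.
Sum = 21.118 ≈ 21.1 days.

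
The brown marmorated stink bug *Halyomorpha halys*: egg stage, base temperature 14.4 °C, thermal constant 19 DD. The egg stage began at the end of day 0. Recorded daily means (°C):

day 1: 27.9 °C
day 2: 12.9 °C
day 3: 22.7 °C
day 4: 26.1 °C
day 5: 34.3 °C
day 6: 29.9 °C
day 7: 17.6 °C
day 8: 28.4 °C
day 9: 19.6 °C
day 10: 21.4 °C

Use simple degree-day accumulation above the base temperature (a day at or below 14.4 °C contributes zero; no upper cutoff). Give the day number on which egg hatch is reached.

Daily DD above 14.4 °C: 13.5, 0.0, 8.3, 11.7, 19.9, 15.5, 3.2, 14.0, 5.2, 7.0.
Cumulative: 13.5, 13.5, 21.8, 33.5, 53.4, 68.9, 72.1, 86.1, 91.3, 98.3.
The total first reaches 19 DD on day 3.

day 3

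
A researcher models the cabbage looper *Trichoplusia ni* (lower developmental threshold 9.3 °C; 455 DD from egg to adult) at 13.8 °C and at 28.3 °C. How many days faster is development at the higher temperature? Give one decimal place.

At 13.8 °C: 455 / (13.8 − 9.3) = 455 / 4.5 = 101.111 d.
At 28.3 °C: 455 / (28.3 − 9.3) = 455 / 19.0 = 23.947 d.
Difference = |101.111 − 23.947| = 77.164 ≈ 77.2 days.

77.2 days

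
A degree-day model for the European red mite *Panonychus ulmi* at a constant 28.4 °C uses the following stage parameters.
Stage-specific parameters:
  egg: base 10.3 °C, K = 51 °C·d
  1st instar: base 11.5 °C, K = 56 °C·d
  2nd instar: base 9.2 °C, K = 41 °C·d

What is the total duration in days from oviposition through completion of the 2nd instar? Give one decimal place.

egg: 51 / (28.4 − 10.3) = 51 / 18.1 = 2.818 d.
1st instar: 56 / (28.4 − 11.5) = 56 / 16.9 = 3.314 d.
2nd instar: 41 / (28.4 − 9.2) = 41 / 19.2 = 2.135 d.
Sum = 8.267 ≈ 8.3 days.

8.3 days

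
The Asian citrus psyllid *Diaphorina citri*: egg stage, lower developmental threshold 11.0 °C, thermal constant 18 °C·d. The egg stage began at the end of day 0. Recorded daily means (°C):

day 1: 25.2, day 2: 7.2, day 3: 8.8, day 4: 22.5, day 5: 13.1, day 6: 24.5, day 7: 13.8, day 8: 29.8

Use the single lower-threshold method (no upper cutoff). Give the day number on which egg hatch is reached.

day 4

Daily DD above 11.0 °C: 14.2, 0.0, 0.0, 11.5, 2.1, 13.5, 2.8, 18.8.
Cumulative: 14.2, 14.2, 14.2, 25.7, 27.8, 41.3, 44.1, 62.9.
The total first reaches 18 DD on day 4.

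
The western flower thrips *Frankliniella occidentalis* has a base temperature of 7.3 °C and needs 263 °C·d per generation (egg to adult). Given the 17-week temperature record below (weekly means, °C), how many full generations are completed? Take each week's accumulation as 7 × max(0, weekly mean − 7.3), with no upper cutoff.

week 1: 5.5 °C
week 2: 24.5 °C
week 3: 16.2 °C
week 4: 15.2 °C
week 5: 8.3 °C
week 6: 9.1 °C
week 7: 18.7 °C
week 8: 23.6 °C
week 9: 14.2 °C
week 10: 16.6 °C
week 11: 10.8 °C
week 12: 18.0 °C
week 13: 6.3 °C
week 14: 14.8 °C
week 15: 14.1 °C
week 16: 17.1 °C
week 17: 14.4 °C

3 generations

Weekly DD (7 × max(0, T̄ − 7.3)): 0.0, 120.4, 62.3, 55.3, 7.0, 12.6, 79.8, 114.1, 48.3, 65.1, 24.5, 74.9, 0.0, 52.5, 47.6, 68.6, 49.7.
Season total = 882.7 DD.
Complete generations = ⌊882.7 / 263⌋ = 3.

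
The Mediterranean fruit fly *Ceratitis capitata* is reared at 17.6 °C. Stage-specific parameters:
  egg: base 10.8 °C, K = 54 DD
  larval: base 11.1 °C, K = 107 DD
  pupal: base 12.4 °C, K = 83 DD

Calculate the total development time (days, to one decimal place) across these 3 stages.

egg: 54 / (17.6 − 10.8) = 54 / 6.8 = 7.941 d.
larval: 107 / (17.6 − 11.1) = 107 / 6.5 = 16.462 d.
pupal: 83 / (17.6 − 12.4) = 83 / 5.2 = 15.962 d.
Sum = 40.364 ≈ 40.4 days.

40.4 days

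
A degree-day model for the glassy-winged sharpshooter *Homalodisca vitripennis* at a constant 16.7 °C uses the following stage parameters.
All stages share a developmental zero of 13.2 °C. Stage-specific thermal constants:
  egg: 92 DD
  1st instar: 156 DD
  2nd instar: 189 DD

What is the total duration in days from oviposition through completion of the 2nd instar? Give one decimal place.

Daily accumulation at 16.7 °C = 16.7 − 13.2 = 3.5 DD/day.
Total K = 92 + 156 + 189 = 437 DD.
Total duration = 437 / 3.5 = 124.857 ≈ 124.9 days.

124.9 days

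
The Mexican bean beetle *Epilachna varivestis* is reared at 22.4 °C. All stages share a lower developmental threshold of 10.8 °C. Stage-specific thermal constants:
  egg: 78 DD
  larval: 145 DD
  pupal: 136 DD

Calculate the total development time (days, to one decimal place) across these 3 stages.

30.9 days

Daily accumulation at 22.4 °C = 22.4 − 10.8 = 11.6 DD/day.
Total K = 78 + 145 + 136 = 359 DD.
Total duration = 359 / 11.6 = 30.948 ≈ 30.9 days.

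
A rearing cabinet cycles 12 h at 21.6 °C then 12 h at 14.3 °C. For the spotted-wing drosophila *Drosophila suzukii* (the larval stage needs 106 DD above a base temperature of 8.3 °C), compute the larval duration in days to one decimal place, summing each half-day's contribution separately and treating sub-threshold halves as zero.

Day half: max(0, 21.6 − 8.3) × 0.5 = 13.3 × 0.5 = 6.65 DD.
Night half: max(0, 14.3 − 8.3) × 0.5 = 6.0 × 0.5 = 3.00 DD.
Per 24 h: 9.65 DD/day.
Duration = 106 / 9.65 = 10.984 ≈ 11.0 days.

11.0 days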